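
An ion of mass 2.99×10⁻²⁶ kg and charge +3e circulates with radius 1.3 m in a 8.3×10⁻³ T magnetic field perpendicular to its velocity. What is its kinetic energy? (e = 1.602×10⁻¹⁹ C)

KE ≈ 4.5×10⁻¹⁶ J

v = |q|Br/m, then KE = ½mv² = (qBr)²/(2m).
v = (4.806×10⁻¹⁹)(8.3×10⁻³)(1.3)/2.99×10⁻²⁶ ≈ 1.734×10⁵ m/s.
KE = ½(2.99×10⁻²⁶)(1.734×10⁵)² ≈ 4.5×10⁻¹⁶ J.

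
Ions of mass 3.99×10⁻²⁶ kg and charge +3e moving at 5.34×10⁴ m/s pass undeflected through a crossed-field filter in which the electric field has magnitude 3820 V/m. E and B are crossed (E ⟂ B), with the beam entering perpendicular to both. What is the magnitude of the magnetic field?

B = 0.0715 T

Balance of forces in the selector: qE = qvB ⇒ B = E/v.
B = 3820/5.34×10⁴ = 0.0715 T.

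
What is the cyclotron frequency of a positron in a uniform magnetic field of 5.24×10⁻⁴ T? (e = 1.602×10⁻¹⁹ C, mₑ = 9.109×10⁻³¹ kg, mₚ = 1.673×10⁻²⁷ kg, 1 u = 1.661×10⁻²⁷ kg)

f = |q|B/(2πm).
f = (1.602×10⁻¹⁹)(5.24×10⁻⁴)/(2π·9.109×10⁻³¹) ≈ 1.47×10⁷ Hz.

f ≈ 1.47×10⁷ Hz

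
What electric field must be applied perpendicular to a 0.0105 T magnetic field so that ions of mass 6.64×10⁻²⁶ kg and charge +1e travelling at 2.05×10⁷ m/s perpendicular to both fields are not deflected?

E = 2.15×10⁵ V/m

For straight-line motion qE = qvB, so E = vB.
E = 2.05×10⁷ × 0.0105 = 2.15×10⁵ V/m.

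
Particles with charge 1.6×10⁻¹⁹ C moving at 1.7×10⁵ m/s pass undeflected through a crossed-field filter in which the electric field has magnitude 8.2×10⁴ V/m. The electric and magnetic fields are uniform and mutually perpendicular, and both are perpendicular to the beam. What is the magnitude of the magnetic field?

Balance of forces in the selector: qE = qvB ⇒ B = E/v.
B = 8.2×10⁴/1.7×10⁵ = 0.48 T.

B = 0.48 T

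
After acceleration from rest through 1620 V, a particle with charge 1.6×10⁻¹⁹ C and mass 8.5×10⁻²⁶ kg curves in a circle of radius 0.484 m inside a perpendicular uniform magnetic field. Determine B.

v = √(2|q|V/m) = √(2·1.6×10⁻¹⁹·1620/8.5×10⁻²⁶) ≈ 7.809×10⁴ m/s.
B = mv/(|q|r) = (8.5×10⁻²⁶)(7.809×10⁴)/((1.6×10⁻¹⁹)(0.484)) ≈ 0.0857 T.

B ≈ 0.0857 T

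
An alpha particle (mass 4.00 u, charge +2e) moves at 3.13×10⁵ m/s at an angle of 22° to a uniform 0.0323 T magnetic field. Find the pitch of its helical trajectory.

p ≈ 1.17 m

v∥ = v cosθ = 3.13×10⁵·cos22° ≈ 2.902×10⁵ m/s.
T = 2πm/(|q|B) = 2π(6.644×10⁻²⁷)/((3.204×10⁻¹⁹)(0.0323)) ≈ 4.034×10⁻⁶ s.
pitch = v∥ T = (2.902×10⁵)(4.034×10⁻⁶) ≈ 1.17 m.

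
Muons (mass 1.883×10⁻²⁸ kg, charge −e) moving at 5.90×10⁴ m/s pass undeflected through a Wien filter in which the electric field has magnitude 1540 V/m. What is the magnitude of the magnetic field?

Balance of forces in the selector: qE = qvB ⇒ B = E/v.
B = 1540/5.90×10⁴ = 0.0261 T.

B = 0.0261 T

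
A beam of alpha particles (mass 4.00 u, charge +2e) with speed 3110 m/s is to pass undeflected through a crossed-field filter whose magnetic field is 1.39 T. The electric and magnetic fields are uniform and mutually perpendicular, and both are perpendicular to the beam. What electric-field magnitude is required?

E = 4320 V/m

For straight-line motion qE = qvB, so E = vB.
E = 3110 × 1.39 = 4320 V/m.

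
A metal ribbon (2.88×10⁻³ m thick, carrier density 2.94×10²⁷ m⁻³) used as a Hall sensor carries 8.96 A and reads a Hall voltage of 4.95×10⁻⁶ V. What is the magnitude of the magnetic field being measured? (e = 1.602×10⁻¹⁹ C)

B ≈ 0.749 T

From V_H = IB/(n e t), B = V_H n e t / I.
B = (4.95×10⁻⁶)(2.94×10²⁷)(1.602×10⁻¹⁹)(2.88×10⁻³)/8.96 ≈ 0.749 T.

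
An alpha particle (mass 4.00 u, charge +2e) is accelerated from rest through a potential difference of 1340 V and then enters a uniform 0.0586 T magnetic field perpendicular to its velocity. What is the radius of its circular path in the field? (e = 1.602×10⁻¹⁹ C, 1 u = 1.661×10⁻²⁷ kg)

Acceleration: |q|V = ½mv² ⇒ v = √(2|q|V/m) = √(2·3.204×10⁻¹⁹·1340/6.644×10⁻²⁷) ≈ 3.595×10⁵ m/s.
In the field: r = mv/(|q|B) = (6.644×10⁻²⁷)(3.595×10⁵)/((3.204×10⁻¹⁹)(0.0586)) ≈ 0.127 m.

r ≈ 0.127 m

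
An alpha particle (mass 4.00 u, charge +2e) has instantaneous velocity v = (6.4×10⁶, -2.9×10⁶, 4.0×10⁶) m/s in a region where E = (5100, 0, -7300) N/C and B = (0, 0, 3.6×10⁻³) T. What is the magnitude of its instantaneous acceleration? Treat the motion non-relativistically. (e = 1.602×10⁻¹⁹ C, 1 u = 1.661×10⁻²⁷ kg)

|a| ≈ 1.19×10¹² m/s²

v×B = (-1.04×10⁴, -2.30×10⁴, 0) N/C.
E + v×B = (-5340, -2.30×10⁴, -7300) N/C.
F = q(E + v×B) = (3.204×10⁻¹⁹ C)·(-5340, -2.30×10⁴, -7300) = (-1.71×10⁻¹⁵, -7.38×10⁻¹⁵, -2.34×10⁻¹⁵) N.
|a| = |F|/m = 7.930×10⁻¹⁵/6.644×10⁻²⁷ ≈ 1.19×10¹² m/s².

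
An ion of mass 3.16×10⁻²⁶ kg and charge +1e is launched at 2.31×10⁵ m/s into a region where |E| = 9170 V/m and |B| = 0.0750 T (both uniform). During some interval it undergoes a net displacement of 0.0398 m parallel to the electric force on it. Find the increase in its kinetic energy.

The magnetic force is always ⟂ v and does no work; only the electric force changes KE.
ΔKE = F_E · d = |q|E d = (1.602×10⁻¹⁹)(9170)(0.0398) ≈ 5.85×10⁻¹⁷ J.

ΔKE ≈ 5.85×10⁻¹⁷ J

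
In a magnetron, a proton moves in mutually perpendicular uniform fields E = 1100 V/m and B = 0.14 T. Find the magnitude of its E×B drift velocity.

The E×B drift speed is v_d = E/B.
v_d = 1100/0.14 = 7900 m/s.

v_d ≈ 7900 m/s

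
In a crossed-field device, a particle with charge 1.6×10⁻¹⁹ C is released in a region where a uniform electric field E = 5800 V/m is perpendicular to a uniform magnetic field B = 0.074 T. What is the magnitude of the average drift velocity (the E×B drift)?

The steady drift has the magnetic force balancing the electric force, so v_d = E/B.
v_d = 5800/0.074 = 7.8×10⁴ m/s.

v_d ≈ 7.8×10⁴ m/s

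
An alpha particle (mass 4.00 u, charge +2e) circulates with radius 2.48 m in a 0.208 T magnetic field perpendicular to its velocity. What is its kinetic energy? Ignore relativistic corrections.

v = |q|Br/m, then KE = ½mv² = (qBr)²/(2m).
v = (3.204×10⁻¹⁹)(0.208)(2.48)/6.644×10⁻²⁷ ≈ 2.488×10⁷ m/s.
KE = ½(6.644×10⁻²⁷)(2.488×10⁷)² ≈ 2.06×10⁻¹² J = 1.28×10⁷ eV.

KE ≈ 1.28×10⁷ eV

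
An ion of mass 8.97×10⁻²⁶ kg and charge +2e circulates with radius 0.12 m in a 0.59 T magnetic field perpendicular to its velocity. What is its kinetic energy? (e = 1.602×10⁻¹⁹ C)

v = |q|Br/m, then KE = ½mv² = (qBr)²/(2m).
v = (3.204×10⁻¹⁹)(0.59)(0.12)/8.97×10⁻²⁶ ≈ 2.529×10⁵ m/s.
KE = ½(8.97×10⁻²⁶)(2.529×10⁵)² ≈ 2.9×10⁻¹⁵ J.

KE ≈ 2.9×10⁻¹⁵ J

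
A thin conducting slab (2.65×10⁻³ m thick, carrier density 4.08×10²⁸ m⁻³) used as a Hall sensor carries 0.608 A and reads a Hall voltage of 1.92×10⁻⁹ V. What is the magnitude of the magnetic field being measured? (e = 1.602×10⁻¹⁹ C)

From V_H = IB/(n e t), B = V_H n e t / I.
B = (1.92×10⁻⁹)(4.08×10²⁸)(1.602×10⁻¹⁹)(2.65×10⁻³)/0.608 ≈ 0.0547 T.

B ≈ 0.0547 T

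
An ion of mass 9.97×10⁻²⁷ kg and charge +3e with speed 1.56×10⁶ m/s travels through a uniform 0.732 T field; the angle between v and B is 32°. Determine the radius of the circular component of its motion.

v⊥ = v sinθ = 1.56×10⁶·sin32° ≈ 8.267×10⁵ m/s.
r = m v⊥/(|q|B) = (9.97×10⁻²⁷)(8.267×10⁵)/((4.806×10⁻¹⁹)(0.732)) ≈ 0.0234 m.

r ≈ 0.0234 m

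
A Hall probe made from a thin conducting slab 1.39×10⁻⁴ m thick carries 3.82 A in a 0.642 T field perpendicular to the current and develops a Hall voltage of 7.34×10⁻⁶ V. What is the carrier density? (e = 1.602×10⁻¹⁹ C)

From V_H = IB/(n e t), n = IB/(V_H e t).
n = (3.82)(0.642)/((7.34×10⁻⁶)(1.602×10⁻¹⁹)(1.39×10⁻⁴)) ≈ 1.50×10²⁸ m⁻³.

n ≈ 1.50×10²⁸ m⁻³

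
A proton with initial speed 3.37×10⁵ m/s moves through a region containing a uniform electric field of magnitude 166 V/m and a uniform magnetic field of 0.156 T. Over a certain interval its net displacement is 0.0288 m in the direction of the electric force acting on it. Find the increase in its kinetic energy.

The magnetic force is always ⟂ v and does no work; only the electric force changes KE.
ΔKE = F_E · d = |q|E d = (1.602×10⁻¹⁹)(166)(0.0288) ≈ 7.66×10⁻¹⁹ J.

ΔKE ≈ 7.66×10⁻¹⁹ J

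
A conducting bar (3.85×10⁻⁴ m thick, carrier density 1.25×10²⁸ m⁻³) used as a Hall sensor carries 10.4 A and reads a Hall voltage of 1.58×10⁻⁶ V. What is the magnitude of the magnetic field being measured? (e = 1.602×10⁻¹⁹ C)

From V_H = IB/(n e t), B = V_H n e t / I.
B = (1.58×10⁻⁶)(1.25×10²⁸)(1.602×10⁻¹⁹)(3.85×10⁻⁴)/10.4 ≈ 0.117 T.

B ≈ 0.117 T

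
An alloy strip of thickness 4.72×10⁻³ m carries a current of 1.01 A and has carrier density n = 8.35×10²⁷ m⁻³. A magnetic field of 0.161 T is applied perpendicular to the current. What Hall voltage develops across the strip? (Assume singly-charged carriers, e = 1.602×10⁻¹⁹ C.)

V_H ≈ 2.58×10⁻⁸ V

V_H = IB/(n e t).
V_H = (1.01)(0.161)/((8.35×10²⁷)(1.602×10⁻¹⁹)(4.72×10⁻³)) ≈ 2.58×10⁻⁸ V.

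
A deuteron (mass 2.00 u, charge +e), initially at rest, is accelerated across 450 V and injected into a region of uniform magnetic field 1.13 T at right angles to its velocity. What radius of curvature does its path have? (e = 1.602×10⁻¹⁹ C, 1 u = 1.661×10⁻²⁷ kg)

r ≈ 3.82×10⁻³ m

Acceleration: |q|V = ½mv² ⇒ v = √(2|q|V/m) = √(2·1.602×10⁻¹⁹·450/3.322×10⁻²⁷) ≈ 2.083×10⁵ m/s.
In the field: r = mv/(|q|B) = (3.322×10⁻²⁷)(2.083×10⁵)/((1.602×10⁻¹⁹)(1.13)) ≈ 3.82×10⁻³ m.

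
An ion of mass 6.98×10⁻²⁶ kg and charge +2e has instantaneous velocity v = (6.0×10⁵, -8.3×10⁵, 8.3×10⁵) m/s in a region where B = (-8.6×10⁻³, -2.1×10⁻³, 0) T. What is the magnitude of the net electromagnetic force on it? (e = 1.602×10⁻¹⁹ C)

|F| ≈ 3.58×10⁻¹⁵ N

v×B = (1740, -7140, -8400) N/C.
F = q v×B = (3.204×10⁻¹⁹ C)·(1740, -7140, -8400) = (5.58×10⁻¹⁶, -2.29×10⁻¹⁵, -2.69×10⁻¹⁵) N.
|F| = 3.58×10⁻¹⁵ N.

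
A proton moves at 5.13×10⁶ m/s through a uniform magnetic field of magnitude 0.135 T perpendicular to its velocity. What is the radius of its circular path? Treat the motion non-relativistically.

r ≈ 0.397 m

The magnetic force provides the centripetal force: |q|vB = mv²/r.
r = mv/(|q|B) = (1.673×10⁻²⁷)(5.13×10⁶)/((1.602×10⁻¹⁹)(0.135)) ≈ 0.397 m.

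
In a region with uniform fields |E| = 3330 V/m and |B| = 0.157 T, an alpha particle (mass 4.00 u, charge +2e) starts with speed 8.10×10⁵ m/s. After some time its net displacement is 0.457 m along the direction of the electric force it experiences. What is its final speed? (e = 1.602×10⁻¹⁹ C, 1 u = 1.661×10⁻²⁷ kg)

B does no work; ΔKE = |q|E d.
½mv_f² = ½mv₀² + |q|Ed = ½(6.644×10⁻²⁷)(8.10×10⁵)² + (3.204×10⁻¹⁹)(3330)(0.457) ≈ 2.180×10⁻¹⁵ J + 4.876×10⁻¹⁶ J ≈ 2.667×10⁻¹⁵ J.
v_f = √(2·2.667×10⁻¹⁵/6.644×10⁻²⁷) ≈ 8.96×10⁵ m/s.

v_f ≈ 8.96×10⁵ m/s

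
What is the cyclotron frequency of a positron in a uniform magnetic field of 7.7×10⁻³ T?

f ≈ 2.2×10⁸ Hz

f = |q|B/(2πm).
f = (1.602×10⁻¹⁹)(7.7×10⁻³)/(2π·9.109×10⁻³¹) ≈ 2.2×10⁸ Hz.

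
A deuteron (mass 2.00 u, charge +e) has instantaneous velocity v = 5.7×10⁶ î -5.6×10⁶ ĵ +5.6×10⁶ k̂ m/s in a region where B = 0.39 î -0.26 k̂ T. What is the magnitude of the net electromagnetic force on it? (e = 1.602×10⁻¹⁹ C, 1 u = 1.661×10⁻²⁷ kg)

|F| ≈ 7.22×10⁻¹³ N

v×B = (1.46×10⁶, 3.67×10⁶, 2.18×10⁶) N/C.
F = q v×B = (1.602×10⁻¹⁹ C)·(1.46×10⁶, 3.67×10⁶, 2.18×10⁶) = (2.33×10⁻¹³, 5.87×10⁻¹³, 3.50×10⁻¹³) N.
|F| = 7.22×10⁻¹³ N.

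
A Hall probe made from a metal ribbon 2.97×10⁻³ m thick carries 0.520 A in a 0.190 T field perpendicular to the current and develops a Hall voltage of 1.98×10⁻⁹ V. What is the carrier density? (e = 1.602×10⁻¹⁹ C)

From V_H = IB/(n e t), n = IB/(V_H e t).
n = (0.520)(0.190)/((1.98×10⁻⁹)(1.602×10⁻¹⁹)(2.97×10⁻³)) ≈ 1.05×10²⁹ m⁻³.

n ≈ 1.05×10²⁹ m⁻³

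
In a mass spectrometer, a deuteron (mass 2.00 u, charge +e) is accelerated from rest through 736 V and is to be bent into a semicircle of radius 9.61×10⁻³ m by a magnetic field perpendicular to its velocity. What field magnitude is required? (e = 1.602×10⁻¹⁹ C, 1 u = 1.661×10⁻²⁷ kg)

B ≈ 0.575 T

v = √(2|q|V/m) = √(2·1.602×10⁻¹⁹·736/3.322×10⁻²⁷) ≈ 2.664×10⁵ m/s.
B = mv/(|q|r) = (3.322×10⁻²⁷)(2.664×10⁵)/((1.602×10⁻¹⁹)(9.61×10⁻³)) ≈ 0.575 T.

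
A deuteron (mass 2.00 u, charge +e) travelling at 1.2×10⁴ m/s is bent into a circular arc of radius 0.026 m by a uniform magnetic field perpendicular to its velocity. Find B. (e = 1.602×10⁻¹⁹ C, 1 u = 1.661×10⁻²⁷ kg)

B ≈ 9.6×10⁻³ T

From |q|vB = mv²/r, B = mv/(|q|r).
B = (3.322×10⁻²⁷)(1.2×10⁴)/((1.602×10⁻¹⁹)(0.026)) ≈ 9.6×10⁻³ T.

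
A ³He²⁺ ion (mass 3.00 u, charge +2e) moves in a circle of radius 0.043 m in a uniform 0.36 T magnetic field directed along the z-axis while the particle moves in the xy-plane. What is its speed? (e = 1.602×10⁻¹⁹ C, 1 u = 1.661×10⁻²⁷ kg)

From |q|vB = mv²/r, v = |q|Br/m.
v = (3.204×10⁻¹⁹)(0.36)(0.043)/4.983×10⁻²⁷ ≈ 1.0×10⁶ m/s.

v ≈ 1.0×10⁶ m/s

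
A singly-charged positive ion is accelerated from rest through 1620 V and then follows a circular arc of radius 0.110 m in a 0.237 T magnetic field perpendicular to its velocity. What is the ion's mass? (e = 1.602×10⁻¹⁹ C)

Combine |q|V = ½mv² and r = mv/(|q|B): eliminate v to get m = qB²r²/(2V).
m = (1.602×10⁻¹⁹)(0.237)²(0.110)²/(2·1620) ≈ 3.36×10⁻²⁶ kg.

m ≈ 3.36×10⁻²⁶ kg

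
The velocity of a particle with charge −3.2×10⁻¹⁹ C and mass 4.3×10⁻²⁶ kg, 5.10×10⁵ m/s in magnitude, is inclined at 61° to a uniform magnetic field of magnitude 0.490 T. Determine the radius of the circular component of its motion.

r ≈ 0.122 m

v⊥ = v sinθ = 5.10×10⁵·sin61° ≈ 4.461×10⁵ m/s.
r = m v⊥/(|q|B) = (4.3×10⁻²⁶)(4.461×10⁵)/((3.2×10⁻¹⁹)(0.490)) ≈ 0.122 m.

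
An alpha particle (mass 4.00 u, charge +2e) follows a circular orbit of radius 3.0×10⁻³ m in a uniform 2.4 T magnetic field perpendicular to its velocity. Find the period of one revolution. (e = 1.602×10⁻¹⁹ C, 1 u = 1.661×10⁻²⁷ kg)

T ≈ 5.4×10⁻⁸ s

The cyclotron period depends only on m, q, B: T = 2πm/(|q|B).
T = 2π(6.644×10⁻²⁷)/((3.204×10⁻¹⁹)(2.4)) ≈ 5.4×10⁻⁸ s.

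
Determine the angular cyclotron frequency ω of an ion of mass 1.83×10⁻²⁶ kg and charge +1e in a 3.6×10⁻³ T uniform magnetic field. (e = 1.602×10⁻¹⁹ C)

ω ≈ 3.2×10⁴ rad/s

ω = |q|B/m.
ω = (1.602×10⁻¹⁹)(3.6×10⁻³)/1.83×10⁻²⁶ ≈ 3.2×10⁴ rad/s.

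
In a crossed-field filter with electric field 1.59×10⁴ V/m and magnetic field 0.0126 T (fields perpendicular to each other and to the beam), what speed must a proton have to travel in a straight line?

v = 1.26×10⁶ m/s

Straight-line motion ⇒ electric and magnetic forces cancel, so E = vB.
v = E/B = 1.59×10⁴/0.0126 = 1.26×10⁶ m/s.
The result is independent of the particle's charge and mass.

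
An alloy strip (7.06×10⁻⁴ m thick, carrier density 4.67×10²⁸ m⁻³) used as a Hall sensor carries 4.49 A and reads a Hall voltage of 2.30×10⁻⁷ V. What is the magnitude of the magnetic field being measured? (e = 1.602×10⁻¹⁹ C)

From V_H = IB/(n e t), B = V_H n e t / I.
B = (2.30×10⁻⁷)(4.67×10²⁸)(1.602×10⁻¹⁹)(7.06×10⁻⁴)/4.49 ≈ 0.271 T.

B ≈ 0.271 T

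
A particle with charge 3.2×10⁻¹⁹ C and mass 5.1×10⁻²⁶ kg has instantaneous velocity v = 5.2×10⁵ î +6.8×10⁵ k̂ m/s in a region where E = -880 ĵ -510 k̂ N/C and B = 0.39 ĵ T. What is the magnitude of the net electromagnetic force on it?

|F| ≈ 1.07×10⁻¹³ N

v×B = (-2.65×10⁵, 0, 2.03×10⁵) N/C.
E + v×B = (-2.65×10⁵, -880, 2.02×10⁵) N/C.
F = q(E + v×B) = (3.2×10⁻¹⁹ C)·(-2.65×10⁵, -880, 2.02×10⁵) = (-8.49×10⁻¹⁴, -2.82×10⁻¹⁶, 6.47×10⁻¹⁴) N.
|F| = 1.07×10⁻¹³ N.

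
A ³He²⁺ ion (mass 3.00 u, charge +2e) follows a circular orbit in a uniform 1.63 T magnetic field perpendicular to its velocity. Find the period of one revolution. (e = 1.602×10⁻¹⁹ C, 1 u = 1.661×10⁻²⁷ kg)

The cyclotron period depends only on m, q, B: T = 2πm/(|q|B).
T = 2π(4.983×10⁻²⁷)/((3.204×10⁻¹⁹)(1.63)) ≈ 6.00×10⁻⁸ s.

T ≈ 6.00×10⁻⁸ s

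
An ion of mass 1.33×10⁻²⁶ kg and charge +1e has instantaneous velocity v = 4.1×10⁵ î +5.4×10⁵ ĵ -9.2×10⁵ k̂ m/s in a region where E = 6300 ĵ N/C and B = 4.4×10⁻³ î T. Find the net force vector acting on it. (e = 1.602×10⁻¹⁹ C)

v×B = (0, -4050, -2380) N/C.
E + v×B = (0, 2250, -2380) N/C.
F = q(E + v×B) = (1.602×10⁻¹⁹ C)·(0, 2250, -2380) = (0, 3.61×10⁻¹⁶, -3.81×10⁻¹⁶) N.

F ≈ (0, 3.61×10⁻¹⁶, -3.81×10⁻¹⁶) N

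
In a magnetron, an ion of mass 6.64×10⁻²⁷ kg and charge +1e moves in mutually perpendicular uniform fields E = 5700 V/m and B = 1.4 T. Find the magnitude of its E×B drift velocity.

The steady drift has the magnetic force balancing the electric force, so v_d = E/B.
v_d = 5700/1.4 = 4100 m/s.

v_d ≈ 4100 m/s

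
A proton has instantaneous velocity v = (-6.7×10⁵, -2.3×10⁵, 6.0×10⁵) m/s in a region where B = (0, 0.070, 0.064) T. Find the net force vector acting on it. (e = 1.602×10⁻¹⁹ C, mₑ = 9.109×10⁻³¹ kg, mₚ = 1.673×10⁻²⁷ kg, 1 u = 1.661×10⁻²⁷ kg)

F ≈ (-9.09×10⁻¹⁵, 6.87×10⁻¹⁵, -7.51×10⁻¹⁵) N

v×B = (-5.67×10⁴, 4.29×10⁴, -4.69×10⁴) N/C.
F = q v×B = (1.602×10⁻¹⁹ C)·(-5.67×10⁴, 4.29×10⁴, -4.69×10⁴) = (-9.09×10⁻¹⁵, 6.87×10⁻¹⁵, -7.51×10⁻¹⁵) N.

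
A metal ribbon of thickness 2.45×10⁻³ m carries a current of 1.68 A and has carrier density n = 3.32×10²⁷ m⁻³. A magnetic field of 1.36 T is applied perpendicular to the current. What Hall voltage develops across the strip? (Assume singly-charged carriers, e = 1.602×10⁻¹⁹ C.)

V_H = IB/(n e t).
V_H = (1.68)(1.36)/((3.32×10²⁷)(1.602×10⁻¹⁹)(2.45×10⁻³)) ≈ 1.75×10⁻⁶ V.

V_H ≈ 1.75×10⁻⁶ V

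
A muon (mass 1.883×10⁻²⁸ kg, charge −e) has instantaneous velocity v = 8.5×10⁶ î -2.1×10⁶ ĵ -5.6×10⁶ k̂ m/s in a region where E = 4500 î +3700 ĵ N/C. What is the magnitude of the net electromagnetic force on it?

Only an electric field acts, so F = qE = (−1.602×10⁻¹⁹ C)·(4500, 3700, 0) = (-7.21×10⁻¹⁶, -5.93×10⁻¹⁶, 0) N.
|F| = 9.33×10⁻¹⁶ N.

|F| ≈ 9.33×10⁻¹⁶ N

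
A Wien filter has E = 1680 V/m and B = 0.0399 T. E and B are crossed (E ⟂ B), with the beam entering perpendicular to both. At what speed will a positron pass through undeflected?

For undeflected motion the electric and magnetic forces balance: qE = qvB.
v = E/B = 1680/0.0399 = 4.21×10⁴ m/s.

v = 4.21×10⁴ m/s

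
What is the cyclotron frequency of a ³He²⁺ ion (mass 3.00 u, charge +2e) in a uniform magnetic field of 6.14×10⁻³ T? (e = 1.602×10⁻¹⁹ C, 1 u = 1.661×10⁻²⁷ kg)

f ≈ 6.28×10⁴ Hz

f = |q|B/(2πm).
f = (3.204×10⁻¹⁹)(6.14×10⁻³)/(2π·4.983×10⁻²⁷) ≈ 6.28×10⁴ Hz.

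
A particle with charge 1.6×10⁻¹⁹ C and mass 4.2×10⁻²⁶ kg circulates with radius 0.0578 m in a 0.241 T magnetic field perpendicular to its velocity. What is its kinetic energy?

v = |q|Br/m, then KE = ½mv² = (qBr)²/(2m).
v = (1.6×10⁻¹⁹)(0.241)(0.0578)/4.2×10⁻²⁶ ≈ 5.307×10⁴ m/s.
KE = ½(4.2×10⁻²⁶)(5.307×10⁴)² ≈ 5.91×10⁻¹⁷ J = 369 eV.

KE ≈ 369 eV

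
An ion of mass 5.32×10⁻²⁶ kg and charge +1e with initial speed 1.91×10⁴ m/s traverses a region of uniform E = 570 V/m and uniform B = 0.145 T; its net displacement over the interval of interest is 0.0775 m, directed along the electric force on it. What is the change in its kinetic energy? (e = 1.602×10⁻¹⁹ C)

ΔKE ≈ 7.08×10⁻¹⁸ J

The magnetic force is always ⟂ v and does no work; only the electric force changes KE.
ΔKE = F_E · d = |q|E d = (1.602×10⁻¹⁹)(570)(0.0775) ≈ 7.08×10⁻¹⁸ J.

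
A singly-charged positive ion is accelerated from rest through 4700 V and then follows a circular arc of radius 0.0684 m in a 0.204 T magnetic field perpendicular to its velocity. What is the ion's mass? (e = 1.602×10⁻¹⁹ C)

m ≈ 3.32×10⁻²⁷ kg

Combine |q|V = ½mv² and r = mv/(|q|B): eliminate v to get m = qB²r²/(2V).
m = (1.602×10⁻¹⁹)(0.204)²(0.0684)²/(2·4700) ≈ 3.32×10⁻²⁷ kg.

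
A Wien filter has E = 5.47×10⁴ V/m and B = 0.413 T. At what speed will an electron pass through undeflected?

v = 1.32×10⁵ m/s

Straight-line motion ⇒ electric and magnetic forces cancel, so E = vB.
v = E/B = 5.47×10⁴/0.413 = 1.32×10⁵ m/s.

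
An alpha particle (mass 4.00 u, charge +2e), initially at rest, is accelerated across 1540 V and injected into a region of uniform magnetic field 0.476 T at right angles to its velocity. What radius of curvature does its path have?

r ≈ 0.0168 m

Acceleration: |q|V = ½mv² ⇒ v = √(2|q|V/m) = √(2·3.204×10⁻¹⁹·1540/6.644×10⁻²⁷) ≈ 3.854×10⁵ m/s.
In the field: r = mv/(|q|B) = (6.644×10⁻²⁷)(3.854×10⁵)/((3.204×10⁻¹⁹)(0.476)) ≈ 0.0168 m.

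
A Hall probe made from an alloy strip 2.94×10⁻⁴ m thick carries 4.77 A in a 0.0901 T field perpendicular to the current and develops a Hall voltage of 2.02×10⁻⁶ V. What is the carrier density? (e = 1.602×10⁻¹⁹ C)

From V_H = IB/(n e t), n = IB/(V_H e t).
n = (4.77)(0.0901)/((2.02×10⁻⁶)(1.602×10⁻¹⁹)(2.94×10⁻⁴)) ≈ 4.52×10²⁷ m⁻³.

n ≈ 4.52×10²⁷ m⁻³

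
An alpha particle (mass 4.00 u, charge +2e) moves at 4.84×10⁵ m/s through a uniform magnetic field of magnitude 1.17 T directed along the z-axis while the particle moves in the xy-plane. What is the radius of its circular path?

The magnetic force provides the centripetal force: |q|vB = mv²/r.
r = mv/(|q|B) = (6.644×10⁻²⁷)(4.84×10⁵)/((3.204×10⁻¹⁹)(1.17)) ≈ 8.58×10⁻³ m.

r ≈ 8.58×10⁻³ m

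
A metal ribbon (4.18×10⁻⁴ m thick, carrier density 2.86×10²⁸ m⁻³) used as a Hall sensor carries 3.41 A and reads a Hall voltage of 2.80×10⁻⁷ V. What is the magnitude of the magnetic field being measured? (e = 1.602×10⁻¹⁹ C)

B ≈ 0.157 T

From V_H = IB/(n e t), B = V_H n e t / I.
B = (2.80×10⁻⁷)(2.86×10²⁸)(1.602×10⁻¹⁹)(4.18×10⁻⁴)/3.41 ≈ 0.157 T.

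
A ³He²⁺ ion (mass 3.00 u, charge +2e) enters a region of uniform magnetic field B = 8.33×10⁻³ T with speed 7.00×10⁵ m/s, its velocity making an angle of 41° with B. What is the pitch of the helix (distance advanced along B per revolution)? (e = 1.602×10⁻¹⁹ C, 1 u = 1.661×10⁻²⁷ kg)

v∥ = v cosθ = 7.00×10⁵·cos41° ≈ 5.283×10⁵ m/s.
T = 2πm/(|q|B) = 2π(4.983×10⁻²⁷)/((3.204×10⁻¹⁹)(8.33×10⁻³)) ≈ 1.173×10⁻⁵ s.
pitch = v∥ T = (5.283×10⁵)(1.173×10⁻⁵) ≈ 6.20 m.

p ≈ 6.20 m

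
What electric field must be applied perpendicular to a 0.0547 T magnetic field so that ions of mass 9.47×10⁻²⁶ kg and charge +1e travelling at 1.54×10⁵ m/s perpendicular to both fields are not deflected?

E = 8420 V/m

For straight-line motion qE = qvB, so E = vB.
E = 1.54×10⁵ × 0.0547 = 8420 V/m.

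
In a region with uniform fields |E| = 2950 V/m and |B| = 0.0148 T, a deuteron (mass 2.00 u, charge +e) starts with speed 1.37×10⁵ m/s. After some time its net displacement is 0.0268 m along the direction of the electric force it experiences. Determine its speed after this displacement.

B does no work; ΔKE = |q|E d.
½mv_f² = ½mv₀² + |q|Ed = ½(3.322×10⁻²⁷)(1.37×10⁵)² + (1.602×10⁻¹⁹)(2950)(0.0268) ≈ 3.118×10⁻¹⁷ J + 1.267×10⁻¹⁷ J ≈ 4.384×10⁻¹⁷ J.
v_f = √(2·4.384×10⁻¹⁷/3.322×10⁻²⁷) ≈ 1.62×10⁵ m/s.

v_f ≈ 1.62×10⁵ m/s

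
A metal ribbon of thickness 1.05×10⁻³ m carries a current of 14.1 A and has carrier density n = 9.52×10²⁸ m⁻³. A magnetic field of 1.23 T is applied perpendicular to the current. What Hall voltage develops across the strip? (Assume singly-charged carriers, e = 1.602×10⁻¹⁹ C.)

V_H ≈ 1.08×10⁻⁶ V

V_H = IB/(n e t).
V_H = (14.1)(1.23)/((9.52×10²⁸)(1.602×10⁻¹⁹)(1.05×10⁻³)) ≈ 1.08×10⁻⁶ V.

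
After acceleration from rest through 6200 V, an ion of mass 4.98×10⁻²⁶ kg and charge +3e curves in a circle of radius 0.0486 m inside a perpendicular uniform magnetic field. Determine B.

v = √(2|q|V/m) = √(2·4.806×10⁻¹⁹·6200/4.98×10⁻²⁶) ≈ 3.459×10⁵ m/s.
B = mv/(|q|r) = (4.98×10⁻²⁶)(3.459×10⁵)/((4.806×10⁻¹⁹)(0.0486)) ≈ 0.738 T.

B ≈ 0.738 T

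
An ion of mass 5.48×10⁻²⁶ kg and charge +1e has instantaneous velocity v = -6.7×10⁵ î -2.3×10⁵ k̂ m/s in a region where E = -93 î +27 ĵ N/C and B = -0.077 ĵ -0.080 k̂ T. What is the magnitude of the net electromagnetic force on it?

v×B = (-1.77×10⁴, -5.36×10⁴, 5.16×10⁴) N/C.
E + v×B = (-1.78×10⁴, -5.36×10⁴, 5.16×10⁴) N/C.
F = q(E + v×B) = (1.602×10⁻¹⁹ C)·(-1.78×10⁴, -5.36×10⁴, 5.16×10⁴) = (-2.85×10⁻¹⁵, -8.58×10⁻¹⁵, 8.26×10⁻¹⁵) N.
|F| = 1.23×10⁻¹⁴ N.

|F| ≈ 1.23×10⁻¹⁴ N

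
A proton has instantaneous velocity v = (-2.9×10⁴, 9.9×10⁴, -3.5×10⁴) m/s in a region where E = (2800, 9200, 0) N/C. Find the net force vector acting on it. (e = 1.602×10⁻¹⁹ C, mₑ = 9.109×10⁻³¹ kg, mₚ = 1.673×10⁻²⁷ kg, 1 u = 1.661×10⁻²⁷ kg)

Only an electric field acts, so F = qE = (1.602×10⁻¹⁹ C)·(2800, 9200, 0) = (4.49×10⁻¹⁶, 1.47×10⁻¹⁵, 0) N.

F ≈ (4.49×10⁻¹⁶, 1.47×10⁻¹⁵, 0) N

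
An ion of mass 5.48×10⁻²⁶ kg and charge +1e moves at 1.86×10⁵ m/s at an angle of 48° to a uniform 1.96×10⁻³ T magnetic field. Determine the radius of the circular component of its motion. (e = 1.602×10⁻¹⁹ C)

r ≈ 24.1 m

v⊥ = v sinθ = 1.86×10⁵·sin48° ≈ 1.382×10⁵ m/s.
r = m v⊥/(|q|B) = (5.48×10⁻²⁶)(1.382×10⁵)/((1.602×10⁻¹⁹)(1.96×10⁻³)) ≈ 24.1 m.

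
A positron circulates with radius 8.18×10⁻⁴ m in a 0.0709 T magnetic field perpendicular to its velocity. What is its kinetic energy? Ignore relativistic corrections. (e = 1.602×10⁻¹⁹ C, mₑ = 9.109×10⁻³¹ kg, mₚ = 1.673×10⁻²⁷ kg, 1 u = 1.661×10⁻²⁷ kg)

KE ≈ 4.74×10⁻¹⁷ J

v = |q|Br/m, then KE = ½mv² = (qBr)²/(2m).
v = (1.602×10⁻¹⁹)(0.0709)(8.18×10⁻⁴)/9.109×10⁻³¹ ≈ 1.020×10⁷ m/s.
KE = ½(9.109×10⁻³¹)(1.020×10⁷)² ≈ 4.74×10⁻¹⁷ J.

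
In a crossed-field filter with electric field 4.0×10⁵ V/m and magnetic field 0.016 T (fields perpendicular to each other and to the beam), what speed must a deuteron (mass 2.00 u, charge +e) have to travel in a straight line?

v = 2.5×10⁷ m/s

Zero net Lorentz force requires |qE| = |q v×B|, i.e. E = vB.
v = E/B = 4.0×10⁵/0.016 = 2.5×10⁷ m/s.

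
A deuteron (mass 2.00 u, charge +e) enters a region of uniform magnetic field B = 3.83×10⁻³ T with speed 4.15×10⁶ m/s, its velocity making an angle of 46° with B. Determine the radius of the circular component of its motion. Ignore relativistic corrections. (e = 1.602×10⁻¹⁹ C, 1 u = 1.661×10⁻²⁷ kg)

r ≈ 16.2 m

v⊥ = v sinθ = 4.15×10⁶·sin46° ≈ 2.985×10⁶ m/s.
r = m v⊥/(|q|B) = (3.322×10⁻²⁷)(2.985×10⁶)/((1.602×10⁻¹⁹)(3.83×10⁻³)) ≈ 16.2 m.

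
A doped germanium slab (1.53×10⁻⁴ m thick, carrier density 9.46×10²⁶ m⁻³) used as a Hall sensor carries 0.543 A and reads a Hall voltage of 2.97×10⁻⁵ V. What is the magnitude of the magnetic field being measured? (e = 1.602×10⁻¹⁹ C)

From V_H = IB/(n e t), B = V_H n e t / I.
B = (2.97×10⁻⁵)(9.46×10²⁶)(1.602×10⁻¹⁹)(1.53×10⁻⁴)/0.543 ≈ 1.27 T.

B ≈ 1.27 T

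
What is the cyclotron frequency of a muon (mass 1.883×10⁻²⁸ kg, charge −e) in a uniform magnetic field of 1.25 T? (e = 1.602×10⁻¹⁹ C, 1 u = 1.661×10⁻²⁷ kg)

f = |q|B/(2πm).
f = (1.602×10⁻¹⁹)(1.25)/(2π·1.883×10⁻²⁸) ≈ 1.69×10⁸ Hz.

f ≈ 1.69×10⁸ Hz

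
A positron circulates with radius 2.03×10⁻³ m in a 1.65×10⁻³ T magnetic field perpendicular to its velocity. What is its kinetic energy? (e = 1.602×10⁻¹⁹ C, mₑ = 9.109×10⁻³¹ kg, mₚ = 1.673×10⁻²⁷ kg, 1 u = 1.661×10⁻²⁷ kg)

v = |q|Br/m, then KE = ½mv² = (qBr)²/(2m).
v = (1.602×10⁻¹⁹)(1.65×10⁻³)(2.03×10⁻³)/9.109×10⁻³¹ ≈ 5.891×10⁵ m/s.
KE = ½(9.109×10⁻³¹)(5.891×10⁵)² ≈ 1.58×10⁻¹⁹ J.

KE ≈ 1.58×10⁻¹⁹ J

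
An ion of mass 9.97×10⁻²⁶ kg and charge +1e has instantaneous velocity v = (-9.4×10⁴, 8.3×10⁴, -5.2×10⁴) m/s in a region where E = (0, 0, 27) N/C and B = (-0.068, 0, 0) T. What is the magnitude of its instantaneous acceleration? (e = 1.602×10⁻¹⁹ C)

|a| ≈ 1.07×10¹⁰ m/s²

v×B = (0, 3540, 5640) N/C.
E + v×B = (0, 3540, 5670) N/C.
F = q(E + v×B) = (1.602×10⁻¹⁹ C)·(0, 3540, 5670) = (0, 5.66×10⁻¹⁶, 9.08×10⁻¹⁶) N.
|a| = |F|/m = 1.071×10⁻¹⁵/9.97×10⁻²⁶ ≈ 1.07×10¹⁰ m/s².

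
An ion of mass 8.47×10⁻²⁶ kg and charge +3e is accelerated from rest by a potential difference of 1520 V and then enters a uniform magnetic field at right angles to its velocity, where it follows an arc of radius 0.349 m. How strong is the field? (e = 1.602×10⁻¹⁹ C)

v = √(2|q|V/m) = √(2·4.806×10⁻¹⁹·1520/8.47×10⁻²⁶) ≈ 1.313×10⁵ m/s.
B = mv/(|q|r) = (8.47×10⁻²⁶)(1.313×10⁵)/((4.806×10⁻¹⁹)(0.349)) ≈ 0.0663 T.

B ≈ 0.0663 T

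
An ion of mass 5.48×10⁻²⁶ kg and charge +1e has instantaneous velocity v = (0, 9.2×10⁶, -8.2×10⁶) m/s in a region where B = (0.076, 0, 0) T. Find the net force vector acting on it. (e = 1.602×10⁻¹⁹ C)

v×B = (0, -6.23×10⁵, -6.99×10⁵) N/C.
F = q v×B = (1.602×10⁻¹⁹ C)·(0, -6.23×10⁵, -6.99×10⁵) = (0, -9.98×10⁻¹⁴, -1.12×10⁻¹³) N.

F ≈ (0, -9.98×10⁻¹⁴, -1.12×10⁻¹³) N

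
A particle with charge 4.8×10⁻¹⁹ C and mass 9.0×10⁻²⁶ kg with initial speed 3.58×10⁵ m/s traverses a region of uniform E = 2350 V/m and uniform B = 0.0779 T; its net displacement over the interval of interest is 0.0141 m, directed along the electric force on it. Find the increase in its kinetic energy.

The magnetic force is always ⟂ v and does no work; only the electric force changes KE.
ΔKE = F_E · d = |q|E d = (4.8×10⁻¹⁹)(2350)(0.0141) ≈ 1.59×10⁻¹⁷ J.

ΔKE ≈ 1.59×10⁻¹⁷ J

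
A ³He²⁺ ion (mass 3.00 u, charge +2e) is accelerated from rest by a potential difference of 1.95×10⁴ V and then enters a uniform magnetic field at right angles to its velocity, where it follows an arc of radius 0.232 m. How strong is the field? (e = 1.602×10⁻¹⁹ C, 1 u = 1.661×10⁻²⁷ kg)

B ≈ 0.106 T

v = √(2|q|V/m) = √(2·3.204×10⁻¹⁹·1.95×10⁴/4.983×10⁻²⁷) ≈ 1.584×10⁶ m/s.
B = mv/(|q|r) = (4.983×10⁻²⁷)(1.584×10⁶)/((3.204×10⁻¹⁹)(0.232)) ≈ 0.106 T.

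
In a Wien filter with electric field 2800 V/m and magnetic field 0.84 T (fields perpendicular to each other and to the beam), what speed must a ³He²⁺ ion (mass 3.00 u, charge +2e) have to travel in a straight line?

Zero net Lorentz force requires |qE| = |q v×B|, i.e. E = vB.
v = E/B = 2800/0.84 = 3300 m/s.

v = 3300 m/s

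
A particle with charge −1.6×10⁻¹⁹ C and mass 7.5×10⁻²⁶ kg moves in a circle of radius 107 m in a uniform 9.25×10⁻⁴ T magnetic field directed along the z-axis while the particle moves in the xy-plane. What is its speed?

From |q|vB = mv²/r, v = |q|Br/m.
v = (1.6×10⁻¹⁹)(9.25×10⁻⁴)(107)/7.5×10⁻²⁶ ≈ 2.11×10⁵ m/s.

v ≈ 2.11×10⁵ m/s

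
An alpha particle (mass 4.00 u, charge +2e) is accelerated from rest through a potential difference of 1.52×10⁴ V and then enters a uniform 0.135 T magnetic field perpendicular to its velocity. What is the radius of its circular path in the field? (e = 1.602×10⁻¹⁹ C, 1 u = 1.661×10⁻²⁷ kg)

Acceleration: |q|V = ½mv² ⇒ v = √(2|q|V/m) = √(2·3.204×10⁻¹⁹·1.52×10⁴/6.644×10⁻²⁷) ≈ 1.211×10⁶ m/s.
In the field: r = mv/(|q|B) = (6.644×10⁻²⁷)(1.211×10⁶)/((3.204×10⁻¹⁹)(0.135)) ≈ 0.186 m.

r ≈ 0.186 m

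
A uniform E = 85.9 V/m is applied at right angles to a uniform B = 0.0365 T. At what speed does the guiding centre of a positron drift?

v_d ≈ 2350 m/s

The steady drift has the magnetic force balancing the electric force, so v_d = E/B.
v_d = 85.9/0.0365 = 2350 m/s.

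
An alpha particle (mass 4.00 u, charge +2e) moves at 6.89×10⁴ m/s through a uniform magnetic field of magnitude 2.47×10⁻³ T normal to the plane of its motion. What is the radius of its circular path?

r ≈ 0.578 m

The magnetic force provides the centripetal force: |q|vB = mv²/r.
r = mv/(|q|B) = (6.644×10⁻²⁷)(6.89×10⁴)/((3.204×10⁻¹⁹)(2.47×10⁻³)) ≈ 0.578 m.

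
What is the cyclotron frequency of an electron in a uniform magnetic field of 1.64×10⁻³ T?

f ≈ 4.59×10⁷ Hz

f = |q|B/(2πm).
f = (1.602×10⁻¹⁹)(1.64×10⁻³)/(2π·9.109×10⁻³¹) ≈ 4.59×10⁷ Hz.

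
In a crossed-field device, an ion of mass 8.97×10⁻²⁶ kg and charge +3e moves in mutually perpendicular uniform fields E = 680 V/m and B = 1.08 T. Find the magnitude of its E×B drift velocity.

v_d ≈ 630 m/s

The steady drift has the magnetic force balancing the electric force, so v_d = E/B.
v_d = 680/1.08 = 630 m/s.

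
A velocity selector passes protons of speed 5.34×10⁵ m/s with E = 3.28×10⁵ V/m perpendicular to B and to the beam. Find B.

Balance of forces in the selector: qE = qvB ⇒ B = E/v.
B = 3.28×10⁵/5.34×10⁵ = 0.614 T.

B = 0.614 T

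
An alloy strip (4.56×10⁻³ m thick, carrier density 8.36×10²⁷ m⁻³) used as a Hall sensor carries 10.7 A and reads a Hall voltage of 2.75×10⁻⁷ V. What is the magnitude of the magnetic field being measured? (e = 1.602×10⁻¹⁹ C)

B ≈ 0.157 T

From V_H = IB/(n e t), B = V_H n e t / I.
B = (2.75×10⁻⁷)(8.36×10²⁷)(1.602×10⁻¹⁹)(4.56×10⁻³)/10.7 ≈ 0.157 T.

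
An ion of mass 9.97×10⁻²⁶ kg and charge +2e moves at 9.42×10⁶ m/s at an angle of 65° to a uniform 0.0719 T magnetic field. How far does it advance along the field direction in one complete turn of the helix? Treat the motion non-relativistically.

p ≈ 108 m

v∥ = v cosθ = 9.42×10⁶·cos65° ≈ 3.981×10⁶ m/s.
T = 2πm/(|q|B) = 2π(9.97×10⁻²⁶)/((3.204×10⁻¹⁹)(0.0719)) ≈ 2.719×10⁻⁵ s.
pitch = v∥ T = (3.981×10⁶)(2.719×10⁻⁵) ≈ 108 m.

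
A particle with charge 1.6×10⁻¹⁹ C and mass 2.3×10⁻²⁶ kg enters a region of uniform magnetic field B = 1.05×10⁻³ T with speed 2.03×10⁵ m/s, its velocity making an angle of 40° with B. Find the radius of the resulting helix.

r ≈ 17.9 m

v⊥ = v sinθ = 2.03×10⁵·sin40° ≈ 1.305×10⁵ m/s.
r = m v⊥/(|q|B) = (2.3×10⁻²⁶)(1.305×10⁵)/((1.6×10⁻¹⁹)(1.05×10⁻³)) ≈ 17.9 m.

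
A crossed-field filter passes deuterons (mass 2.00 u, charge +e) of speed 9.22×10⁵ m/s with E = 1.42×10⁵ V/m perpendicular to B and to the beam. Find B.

Balance of forces in the selector: qE = qvB ⇒ B = E/v.
B = 1.42×10⁵/9.22×10⁵ = 0.154 T.

B = 0.154 T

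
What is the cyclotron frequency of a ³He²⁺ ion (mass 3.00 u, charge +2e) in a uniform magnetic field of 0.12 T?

f ≈ 1.2×10⁶ Hz

f = |q|B/(2πm).
f = (3.204×10⁻¹⁹)(0.12)/(2π·4.983×10⁻²⁷) ≈ 1.2×10⁶ Hz.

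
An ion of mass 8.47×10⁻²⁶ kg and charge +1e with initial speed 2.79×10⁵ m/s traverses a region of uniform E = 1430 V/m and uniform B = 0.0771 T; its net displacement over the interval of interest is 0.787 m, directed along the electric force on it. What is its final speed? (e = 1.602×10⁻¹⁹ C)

B does no work; ΔKE = |q|E d.
½mv_f² = ½mv₀² + |q|Ed = ½(8.47×10⁻²⁶)(2.79×10⁵)² + (1.602×10⁻¹⁹)(1430)(0.787) ≈ 3.297×10⁻¹⁵ J + 1.803×10⁻¹⁶ J ≈ 3.477×10⁻¹⁵ J.
v_f = √(2·3.477×10⁻¹⁵/8.47×10⁻²⁶) ≈ 2.87×10⁵ m/s.

v_f ≈ 2.87×10⁵ m/s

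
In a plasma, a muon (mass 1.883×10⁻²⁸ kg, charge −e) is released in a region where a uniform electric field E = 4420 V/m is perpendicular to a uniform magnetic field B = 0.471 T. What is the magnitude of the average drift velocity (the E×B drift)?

v_d ≈ 9380 m/s

In crossed fields the guiding centre drifts at v_d = |E×B|/B² = E/B, independent of charge and mass.
v_d = 4420/0.471 = 9380 m/s.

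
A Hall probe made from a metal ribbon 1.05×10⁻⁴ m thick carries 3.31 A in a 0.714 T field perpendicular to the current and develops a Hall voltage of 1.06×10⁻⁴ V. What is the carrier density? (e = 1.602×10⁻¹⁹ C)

n ≈ 1.33×10²⁷ m⁻³

From V_H = IB/(n e t), n = IB/(V_H e t).
n = (3.31)(0.714)/((1.06×10⁻⁴)(1.602×10⁻¹⁹)(1.05×10⁻⁴)) ≈ 1.33×10²⁷ m⁻³.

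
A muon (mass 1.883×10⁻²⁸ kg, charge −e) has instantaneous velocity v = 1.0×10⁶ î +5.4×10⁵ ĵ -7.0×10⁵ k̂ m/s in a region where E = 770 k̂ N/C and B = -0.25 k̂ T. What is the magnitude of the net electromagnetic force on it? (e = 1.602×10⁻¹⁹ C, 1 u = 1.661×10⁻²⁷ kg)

v×B = (-1.35×10⁵, 2.50×10⁵, 0) N/C.
E + v×B = (-1.35×10⁵, 2.50×10⁵, 770) N/C.
F = q(E + v×B) = (−1.602×10⁻¹⁹ C)·(-1.35×10⁵, 2.50×10⁵, 770) = (2.16×10⁻¹⁴, -4.00×10⁻¹⁴, -1.23×10⁻¹⁶) N.
|F| = 4.55×10⁻¹⁴ N.

|F| ≈ 4.55×10⁻¹⁴ N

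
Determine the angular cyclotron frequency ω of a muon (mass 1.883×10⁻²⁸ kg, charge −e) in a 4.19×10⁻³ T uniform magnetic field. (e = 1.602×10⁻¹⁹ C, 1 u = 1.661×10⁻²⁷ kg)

ω = |q|B/m.
ω = (1.602×10⁻¹⁹)(4.19×10⁻³)/1.883×10⁻²⁸ ≈ 3.56×10⁶ rad/s.

ω ≈ 3.56×10⁶ rad/s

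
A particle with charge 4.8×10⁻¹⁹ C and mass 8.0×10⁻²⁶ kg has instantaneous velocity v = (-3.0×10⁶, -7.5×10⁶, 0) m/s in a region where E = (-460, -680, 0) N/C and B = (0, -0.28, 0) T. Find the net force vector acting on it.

F ≈ (-2.21×10⁻¹⁶, -3.26×10⁻¹⁶, 4.03×10⁻¹³) N

v×B = (0, 0, 8.40×10⁵) N/C.
E + v×B = (-460, -680, 8.40×10⁵) N/C.
F = q(E + v×B) = (4.8×10⁻¹⁹ C)·(-460, -680, 8.40×10⁵) = (-2.21×10⁻¹⁶, -3.26×10⁻¹⁶, 4.03×10⁻¹³) N.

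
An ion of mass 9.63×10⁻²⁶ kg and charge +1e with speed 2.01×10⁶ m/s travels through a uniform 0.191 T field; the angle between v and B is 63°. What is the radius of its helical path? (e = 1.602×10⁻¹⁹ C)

r ≈ 5.64 m

v⊥ = v sinθ = 2.01×10⁶·sin63° ≈ 1.791×10⁶ m/s.
r = m v⊥/(|q|B) = (9.63×10⁻²⁶)(1.791×10⁶)/((1.602×10⁻¹⁹)(0.191)) ≈ 5.64 m.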